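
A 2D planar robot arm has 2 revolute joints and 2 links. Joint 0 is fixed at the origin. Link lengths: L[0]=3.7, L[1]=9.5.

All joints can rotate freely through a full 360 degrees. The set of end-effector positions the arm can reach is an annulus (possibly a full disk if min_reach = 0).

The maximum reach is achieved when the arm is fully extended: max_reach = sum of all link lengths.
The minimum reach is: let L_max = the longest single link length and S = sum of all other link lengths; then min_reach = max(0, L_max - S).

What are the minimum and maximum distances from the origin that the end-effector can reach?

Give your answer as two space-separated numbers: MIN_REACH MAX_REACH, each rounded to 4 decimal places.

Answer: 5.8000 13.2000

Derivation:
Link lengths: [3.7, 9.5]
max_reach = 3.7 + 9.5 = 13.2
L_max = max([3.7, 9.5]) = 9.5
S (sum of others) = 13.2 - 9.5 = 3.7
min_reach = max(0, 9.5 - 3.7) = max(0, 5.8) = 5.8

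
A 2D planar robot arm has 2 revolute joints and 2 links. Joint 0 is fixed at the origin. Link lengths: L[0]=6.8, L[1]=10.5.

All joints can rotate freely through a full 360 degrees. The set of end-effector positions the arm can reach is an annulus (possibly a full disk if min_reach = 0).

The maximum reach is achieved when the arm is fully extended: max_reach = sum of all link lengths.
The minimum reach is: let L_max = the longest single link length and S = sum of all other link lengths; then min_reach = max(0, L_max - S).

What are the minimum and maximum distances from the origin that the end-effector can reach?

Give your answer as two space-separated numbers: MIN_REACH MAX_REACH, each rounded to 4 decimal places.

Link lengths: [6.8, 10.5]
max_reach = 6.8 + 10.5 = 17.3
L_max = max([6.8, 10.5]) = 10.5
S (sum of others) = 17.3 - 10.5 = 6.8
min_reach = max(0, 10.5 - 6.8) = max(0, 3.7) = 3.7

Answer: 3.7000 17.3000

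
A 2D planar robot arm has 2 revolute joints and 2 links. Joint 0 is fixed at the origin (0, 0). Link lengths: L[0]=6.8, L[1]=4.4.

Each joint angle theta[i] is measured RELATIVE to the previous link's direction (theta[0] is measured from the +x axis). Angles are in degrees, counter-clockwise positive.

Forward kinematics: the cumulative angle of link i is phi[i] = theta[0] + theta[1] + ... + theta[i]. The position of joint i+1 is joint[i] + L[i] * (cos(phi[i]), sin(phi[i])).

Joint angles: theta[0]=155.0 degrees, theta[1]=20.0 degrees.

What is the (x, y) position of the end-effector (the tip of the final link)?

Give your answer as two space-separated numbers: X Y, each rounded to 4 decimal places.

Answer: -10.5461 3.2573

Derivation:
joint[0] = (0.0000, 0.0000)  (base)
link 0: phi[0] = 155 = 155 deg
  cos(155 deg) = -0.9063, sin(155 deg) = 0.4226
  joint[1] = (0.0000, 0.0000) + 6.8 * (-0.9063, 0.4226) = (0.0000 + -6.1629, 0.0000 + 2.8738) = (-6.1629, 2.8738)
link 1: phi[1] = 155 + 20 = 175 deg
  cos(175 deg) = -0.9962, sin(175 deg) = 0.0872
  joint[2] = (-6.1629, 2.8738) + 4.4 * (-0.9962, 0.0872) = (-6.1629 + -4.3833, 2.8738 + 0.3835) = (-10.5461, 3.2573)
End effector: (-10.5461, 3.2573)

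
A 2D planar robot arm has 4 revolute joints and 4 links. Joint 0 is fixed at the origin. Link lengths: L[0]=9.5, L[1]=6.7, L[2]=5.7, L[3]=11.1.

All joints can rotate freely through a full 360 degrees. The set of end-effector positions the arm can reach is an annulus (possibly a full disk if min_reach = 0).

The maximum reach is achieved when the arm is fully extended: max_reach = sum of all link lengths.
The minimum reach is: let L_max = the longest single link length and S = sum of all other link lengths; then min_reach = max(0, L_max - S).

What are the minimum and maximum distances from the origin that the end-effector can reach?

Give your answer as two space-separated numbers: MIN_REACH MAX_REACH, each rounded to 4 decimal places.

Link lengths: [9.5, 6.7, 5.7, 11.1]
max_reach = 9.5 + 6.7 + 5.7 + 11.1 = 33
L_max = max([9.5, 6.7, 5.7, 11.1]) = 11.1
S (sum of others) = 33 - 11.1 = 21.9
min_reach = max(0, 11.1 - 21.9) = max(0, -10.8) = 0

Answer: 0.0000 33.0000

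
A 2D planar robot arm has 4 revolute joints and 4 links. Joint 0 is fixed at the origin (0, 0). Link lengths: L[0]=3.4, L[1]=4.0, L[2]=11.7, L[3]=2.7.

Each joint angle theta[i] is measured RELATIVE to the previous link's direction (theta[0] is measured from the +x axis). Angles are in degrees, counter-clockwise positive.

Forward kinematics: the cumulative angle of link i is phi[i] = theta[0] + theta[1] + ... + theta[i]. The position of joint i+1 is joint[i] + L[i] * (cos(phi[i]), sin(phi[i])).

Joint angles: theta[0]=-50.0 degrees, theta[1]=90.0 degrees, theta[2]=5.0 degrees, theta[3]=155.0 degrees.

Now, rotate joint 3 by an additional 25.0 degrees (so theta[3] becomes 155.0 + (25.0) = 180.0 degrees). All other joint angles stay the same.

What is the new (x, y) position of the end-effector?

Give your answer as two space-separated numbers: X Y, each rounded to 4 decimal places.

joint[0] = (0.0000, 0.0000)  (base)
link 0: phi[0] = -50 = -50 deg
  cos(-50 deg) = 0.6428, sin(-50 deg) = -0.7660
  joint[1] = (0.0000, 0.0000) + 3.4 * (0.6428, -0.7660) = (0.0000 + 2.1855, 0.0000 + -2.6046) = (2.1855, -2.6046)
link 1: phi[1] = -50 + 90 = 40 deg
  cos(40 deg) = 0.7660, sin(40 deg) = 0.6428
  joint[2] = (2.1855, -2.6046) + 4 * (0.7660, 0.6428) = (2.1855 + 3.0642, -2.6046 + 2.5712) = (5.2497, -0.0334)
link 2: phi[2] = -50 + 90 + 5 = 45 deg
  cos(45 deg) = 0.7071, sin(45 deg) = 0.7071
  joint[3] = (5.2497, -0.0334) + 11.7 * (0.7071, 0.7071) = (5.2497 + 8.2731, -0.0334 + 8.2731) = (13.5228, 8.2397)
link 3: phi[3] = -50 + 90 + 5 + 180 = 225 deg
  cos(225 deg) = -0.7071, sin(225 deg) = -0.7071
  joint[4] = (13.5228, 8.2397) + 2.7 * (-0.7071, -0.7071) = (13.5228 + -1.9092, 8.2397 + -1.9092) = (11.6136, 6.3306)
End effector: (11.6136, 6.3306)

Answer: 11.6136 6.3306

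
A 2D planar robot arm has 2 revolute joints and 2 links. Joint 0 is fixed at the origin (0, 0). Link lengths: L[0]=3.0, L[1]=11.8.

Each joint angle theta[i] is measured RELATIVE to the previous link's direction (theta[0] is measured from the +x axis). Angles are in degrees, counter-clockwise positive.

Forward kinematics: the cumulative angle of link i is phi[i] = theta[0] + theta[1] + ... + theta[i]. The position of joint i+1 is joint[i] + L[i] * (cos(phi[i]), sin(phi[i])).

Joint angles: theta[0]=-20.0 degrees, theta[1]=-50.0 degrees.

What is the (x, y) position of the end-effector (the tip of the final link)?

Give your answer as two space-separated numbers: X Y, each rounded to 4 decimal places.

Answer: 6.8549 -12.1144

Derivation:
joint[0] = (0.0000, 0.0000)  (base)
link 0: phi[0] = -20 = -20 deg
  cos(-20 deg) = 0.9397, sin(-20 deg) = -0.3420
  joint[1] = (0.0000, 0.0000) + 3 * (0.9397, -0.3420) = (0.0000 + 2.8191, 0.0000 + -1.0261) = (2.8191, -1.0261)
link 1: phi[1] = -20 + -50 = -70 deg
  cos(-70 deg) = 0.3420, sin(-70 deg) = -0.9397
  joint[2] = (2.8191, -1.0261) + 11.8 * (0.3420, -0.9397) = (2.8191 + 4.0358, -1.0261 + -11.0884) = (6.8549, -12.1144)
End effector: (6.8549, -12.1144)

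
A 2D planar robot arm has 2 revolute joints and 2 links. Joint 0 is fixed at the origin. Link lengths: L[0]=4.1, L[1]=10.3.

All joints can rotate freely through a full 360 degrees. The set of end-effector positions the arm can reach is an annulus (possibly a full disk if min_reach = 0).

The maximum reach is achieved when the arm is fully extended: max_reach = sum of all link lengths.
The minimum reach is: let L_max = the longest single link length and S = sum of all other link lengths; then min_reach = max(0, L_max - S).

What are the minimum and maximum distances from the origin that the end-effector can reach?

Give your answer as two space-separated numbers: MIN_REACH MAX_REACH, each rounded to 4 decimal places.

Link lengths: [4.1, 10.3]
max_reach = 4.1 + 10.3 = 14.4
L_max = max([4.1, 10.3]) = 10.3
S (sum of others) = 14.4 - 10.3 = 4.1
min_reach = max(0, 10.3 - 4.1) = max(0, 6.2) = 6.2

Answer: 6.2000 14.4000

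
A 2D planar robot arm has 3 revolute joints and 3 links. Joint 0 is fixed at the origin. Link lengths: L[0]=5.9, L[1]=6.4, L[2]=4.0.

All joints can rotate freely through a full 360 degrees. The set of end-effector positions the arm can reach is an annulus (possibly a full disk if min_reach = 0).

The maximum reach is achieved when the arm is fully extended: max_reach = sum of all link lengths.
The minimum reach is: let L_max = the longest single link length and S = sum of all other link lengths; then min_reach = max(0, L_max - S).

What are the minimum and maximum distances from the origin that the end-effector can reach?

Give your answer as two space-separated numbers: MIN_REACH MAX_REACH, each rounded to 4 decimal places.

Link lengths: [5.9, 6.4, 4.0]
max_reach = 5.9 + 6.4 + 4 = 16.3
L_max = max([5.9, 6.4, 4.0]) = 6.4
S (sum of others) = 16.3 - 6.4 = 9.9
min_reach = max(0, 6.4 - 9.9) = max(0, -3.5) = 0

Answer: 0.0000 16.3000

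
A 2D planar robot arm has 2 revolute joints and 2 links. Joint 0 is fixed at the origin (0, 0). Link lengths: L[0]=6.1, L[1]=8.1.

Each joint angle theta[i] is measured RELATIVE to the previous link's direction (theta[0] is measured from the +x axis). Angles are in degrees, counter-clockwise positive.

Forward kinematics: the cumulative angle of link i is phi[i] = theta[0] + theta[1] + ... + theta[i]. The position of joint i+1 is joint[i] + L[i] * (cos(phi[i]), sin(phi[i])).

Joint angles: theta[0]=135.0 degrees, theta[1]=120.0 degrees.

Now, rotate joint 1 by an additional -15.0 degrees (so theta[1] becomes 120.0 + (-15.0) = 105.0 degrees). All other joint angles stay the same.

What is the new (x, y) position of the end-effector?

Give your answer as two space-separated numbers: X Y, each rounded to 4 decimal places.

joint[0] = (0.0000, 0.0000)  (base)
link 0: phi[0] = 135 = 135 deg
  cos(135 deg) = -0.7071, sin(135 deg) = 0.7071
  joint[1] = (0.0000, 0.0000) + 6.1 * (-0.7071, 0.7071) = (0.0000 + -4.3134, 0.0000 + 4.3134) = (-4.3134, 4.3134)
link 1: phi[1] = 135 + 105 = 240 deg
  cos(240 deg) = -0.5000, sin(240 deg) = -0.8660
  joint[2] = (-4.3134, 4.3134) + 8.1 * (-0.5000, -0.8660) = (-4.3134 + -4.0500, 4.3134 + -7.0148) = (-8.3634, -2.7015)
End effector: (-8.3634, -2.7015)

Answer: -8.3634 -2.7015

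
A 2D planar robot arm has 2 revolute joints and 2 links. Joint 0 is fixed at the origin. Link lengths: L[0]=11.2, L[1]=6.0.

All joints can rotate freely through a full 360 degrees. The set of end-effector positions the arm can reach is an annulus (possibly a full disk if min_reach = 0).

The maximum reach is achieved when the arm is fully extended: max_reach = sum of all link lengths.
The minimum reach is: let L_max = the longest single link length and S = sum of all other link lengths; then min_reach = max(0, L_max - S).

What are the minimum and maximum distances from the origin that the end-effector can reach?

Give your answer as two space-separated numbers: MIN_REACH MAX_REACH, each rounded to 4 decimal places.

Link lengths: [11.2, 6.0]
max_reach = 11.2 + 6 = 17.2
L_max = max([11.2, 6.0]) = 11.2
S (sum of others) = 17.2 - 11.2 = 6
min_reach = max(0, 11.2 - 6) = max(0, 5.2) = 5.2

Answer: 5.2000 17.2000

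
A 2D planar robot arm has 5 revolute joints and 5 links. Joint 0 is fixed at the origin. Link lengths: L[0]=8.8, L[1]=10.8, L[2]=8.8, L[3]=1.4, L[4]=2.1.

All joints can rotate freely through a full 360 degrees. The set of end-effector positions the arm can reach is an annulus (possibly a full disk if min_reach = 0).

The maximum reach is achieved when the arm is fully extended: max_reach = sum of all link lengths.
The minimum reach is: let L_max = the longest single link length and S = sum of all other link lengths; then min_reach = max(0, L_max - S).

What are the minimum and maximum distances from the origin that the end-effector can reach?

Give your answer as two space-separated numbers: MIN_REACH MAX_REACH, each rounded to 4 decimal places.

Link lengths: [8.8, 10.8, 8.8, 1.4, 2.1]
max_reach = 8.8 + 10.8 + 8.8 + 1.4 + 2.1 = 31.9
L_max = max([8.8, 10.8, 8.8, 1.4, 2.1]) = 10.8
S (sum of others) = 31.9 - 10.8 = 21.1
min_reach = max(0, 10.8 - 21.1) = max(0, -10.3) = 0

Answer: 0.0000 31.9000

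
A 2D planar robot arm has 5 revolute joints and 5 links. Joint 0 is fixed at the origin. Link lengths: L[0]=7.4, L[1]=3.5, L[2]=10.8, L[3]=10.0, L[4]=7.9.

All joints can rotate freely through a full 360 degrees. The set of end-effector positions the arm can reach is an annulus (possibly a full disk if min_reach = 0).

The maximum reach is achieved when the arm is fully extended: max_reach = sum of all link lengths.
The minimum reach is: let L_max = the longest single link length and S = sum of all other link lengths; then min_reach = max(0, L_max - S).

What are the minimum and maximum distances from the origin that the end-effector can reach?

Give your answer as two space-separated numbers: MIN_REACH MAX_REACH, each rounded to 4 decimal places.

Answer: 0.0000 39.6000

Derivation:
Link lengths: [7.4, 3.5, 10.8, 10.0, 7.9]
max_reach = 7.4 + 3.5 + 10.8 + 10 + 7.9 = 39.6
L_max = max([7.4, 3.5, 10.8, 10.0, 7.9]) = 10.8
S (sum of others) = 39.6 - 10.8 = 28.8
min_reach = max(0, 10.8 - 28.8) = max(0, -18) = 0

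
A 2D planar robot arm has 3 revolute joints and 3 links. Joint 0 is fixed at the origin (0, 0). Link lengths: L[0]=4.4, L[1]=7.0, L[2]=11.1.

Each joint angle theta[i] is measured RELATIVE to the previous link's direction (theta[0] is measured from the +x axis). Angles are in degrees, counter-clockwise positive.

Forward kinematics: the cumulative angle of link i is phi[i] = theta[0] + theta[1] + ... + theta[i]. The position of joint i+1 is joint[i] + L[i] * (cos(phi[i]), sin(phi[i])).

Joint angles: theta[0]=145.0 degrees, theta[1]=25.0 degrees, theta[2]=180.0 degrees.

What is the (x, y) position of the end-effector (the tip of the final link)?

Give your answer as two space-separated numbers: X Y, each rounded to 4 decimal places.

Answer: 0.4334 1.8118

Derivation:
joint[0] = (0.0000, 0.0000)  (base)
link 0: phi[0] = 145 = 145 deg
  cos(145 deg) = -0.8192, sin(145 deg) = 0.5736
  joint[1] = (0.0000, 0.0000) + 4.4 * (-0.8192, 0.5736) = (0.0000 + -3.6043, 0.0000 + 2.5237) = (-3.6043, 2.5237)
link 1: phi[1] = 145 + 25 = 170 deg
  cos(170 deg) = -0.9848, sin(170 deg) = 0.1736
  joint[2] = (-3.6043, 2.5237) + 7 * (-0.9848, 0.1736) = (-3.6043 + -6.8937, 2.5237 + 1.2155) = (-10.4979, 3.7393)
link 2: phi[2] = 145 + 25 + 180 = 350 deg
  cos(350 deg) = 0.9848, sin(350 deg) = -0.1736
  joint[3] = (-10.4979, 3.7393) + 11.1 * (0.9848, -0.1736) = (-10.4979 + 10.9314, 3.7393 + -1.9275) = (0.4334, 1.8118)
End effector: (0.4334, 1.8118)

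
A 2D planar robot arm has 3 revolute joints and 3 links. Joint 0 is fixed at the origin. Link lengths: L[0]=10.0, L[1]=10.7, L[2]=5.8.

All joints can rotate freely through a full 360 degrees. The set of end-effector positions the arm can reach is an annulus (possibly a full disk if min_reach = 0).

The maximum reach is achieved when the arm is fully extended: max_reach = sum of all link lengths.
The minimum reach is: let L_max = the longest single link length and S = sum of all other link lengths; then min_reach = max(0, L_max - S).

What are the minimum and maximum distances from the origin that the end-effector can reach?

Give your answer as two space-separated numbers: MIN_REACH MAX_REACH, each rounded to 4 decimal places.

Link lengths: [10.0, 10.7, 5.8]
max_reach = 10 + 10.7 + 5.8 = 26.5
L_max = max([10.0, 10.7, 5.8]) = 10.7
S (sum of others) = 26.5 - 10.7 = 15.8
min_reach = max(0, 10.7 - 15.8) = max(0, -5.1) = 0

Answer: 0.0000 26.5000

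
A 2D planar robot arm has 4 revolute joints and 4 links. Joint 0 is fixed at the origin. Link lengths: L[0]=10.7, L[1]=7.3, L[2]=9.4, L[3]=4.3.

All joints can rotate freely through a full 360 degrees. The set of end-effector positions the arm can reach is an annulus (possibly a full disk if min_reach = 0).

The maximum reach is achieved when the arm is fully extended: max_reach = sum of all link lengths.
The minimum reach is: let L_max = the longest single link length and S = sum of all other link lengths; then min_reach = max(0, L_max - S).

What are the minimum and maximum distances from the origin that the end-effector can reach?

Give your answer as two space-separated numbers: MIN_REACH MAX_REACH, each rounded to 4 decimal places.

Answer: 0.0000 31.7000

Derivation:
Link lengths: [10.7, 7.3, 9.4, 4.3]
max_reach = 10.7 + 7.3 + 9.4 + 4.3 = 31.7
L_max = max([10.7, 7.3, 9.4, 4.3]) = 10.7
S (sum of others) = 31.7 - 10.7 = 21
min_reach = max(0, 10.7 - 21) = max(0, -10.3) = 0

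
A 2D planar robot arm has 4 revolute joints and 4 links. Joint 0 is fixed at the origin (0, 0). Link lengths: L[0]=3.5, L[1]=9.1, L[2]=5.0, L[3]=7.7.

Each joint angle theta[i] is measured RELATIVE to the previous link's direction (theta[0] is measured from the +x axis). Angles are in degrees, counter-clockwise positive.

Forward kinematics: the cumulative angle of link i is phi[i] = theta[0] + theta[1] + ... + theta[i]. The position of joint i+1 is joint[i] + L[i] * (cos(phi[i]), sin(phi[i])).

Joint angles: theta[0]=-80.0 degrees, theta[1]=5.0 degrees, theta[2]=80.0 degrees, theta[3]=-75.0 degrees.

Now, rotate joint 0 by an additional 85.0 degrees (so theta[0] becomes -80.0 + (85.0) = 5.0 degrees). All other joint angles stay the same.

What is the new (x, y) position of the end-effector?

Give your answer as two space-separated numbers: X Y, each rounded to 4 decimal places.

Answer: 19.8861 8.8782

Derivation:
joint[0] = (0.0000, 0.0000)  (base)
link 0: phi[0] = 5 = 5 deg
  cos(5 deg) = 0.9962, sin(5 deg) = 0.0872
  joint[1] = (0.0000, 0.0000) + 3.5 * (0.9962, 0.0872) = (0.0000 + 3.4867, 0.0000 + 0.3050) = (3.4867, 0.3050)
link 1: phi[1] = 5 + 5 = 10 deg
  cos(10 deg) = 0.9848, sin(10 deg) = 0.1736
  joint[2] = (3.4867, 0.3050) + 9.1 * (0.9848, 0.1736) = (3.4867 + 8.9618, 0.3050 + 1.5802) = (12.4484, 1.8852)
link 2: phi[2] = 5 + 5 + 80 = 90 deg
  cos(90 deg) = 0.0000, sin(90 deg) = 1.0000
  joint[3] = (12.4484, 1.8852) + 5 * (0.0000, 1.0000) = (12.4484 + 0.0000, 1.8852 + 5.0000) = (12.4484, 6.8852)
link 3: phi[3] = 5 + 5 + 80 + -75 = 15 deg
  cos(15 deg) = 0.9659, sin(15 deg) = 0.2588
  joint[4] = (12.4484, 6.8852) + 7.7 * (0.9659, 0.2588) = (12.4484 + 7.4376, 6.8852 + 1.9929) = (19.8861, 8.8782)
End effector: (19.8861, 8.8782)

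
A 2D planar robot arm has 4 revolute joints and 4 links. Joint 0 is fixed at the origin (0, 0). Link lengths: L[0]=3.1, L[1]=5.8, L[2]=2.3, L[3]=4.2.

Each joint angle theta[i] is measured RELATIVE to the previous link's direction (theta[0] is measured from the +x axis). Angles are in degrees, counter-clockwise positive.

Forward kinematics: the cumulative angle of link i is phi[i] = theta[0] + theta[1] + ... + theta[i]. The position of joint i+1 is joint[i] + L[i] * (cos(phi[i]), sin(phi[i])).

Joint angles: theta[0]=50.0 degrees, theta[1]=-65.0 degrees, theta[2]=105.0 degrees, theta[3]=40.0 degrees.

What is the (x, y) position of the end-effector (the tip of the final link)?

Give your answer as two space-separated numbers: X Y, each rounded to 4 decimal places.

joint[0] = (0.0000, 0.0000)  (base)
link 0: phi[0] = 50 = 50 deg
  cos(50 deg) = 0.6428, sin(50 deg) = 0.7660
  joint[1] = (0.0000, 0.0000) + 3.1 * (0.6428, 0.7660) = (0.0000 + 1.9926, 0.0000 + 2.3747) = (1.9926, 2.3747)
link 1: phi[1] = 50 + -65 = -15 deg
  cos(-15 deg) = 0.9659, sin(-15 deg) = -0.2588
  joint[2] = (1.9926, 2.3747) + 5.8 * (0.9659, -0.2588) = (1.9926 + 5.6024, 2.3747 + -1.5012) = (7.5950, 0.8736)
link 2: phi[2] = 50 + -65 + 105 = 90 deg
  cos(90 deg) = 0.0000, sin(90 deg) = 1.0000
  joint[3] = (7.5950, 0.8736) + 2.3 * (0.0000, 1.0000) = (7.5950 + 0.0000, 0.8736 + 2.3000) = (7.5950, 3.1736)
link 3: phi[3] = 50 + -65 + 105 + 40 = 130 deg
  cos(130 deg) = -0.6428, sin(130 deg) = 0.7660
  joint[4] = (7.5950, 3.1736) + 4.2 * (-0.6428, 0.7660) = (7.5950 + -2.6997, 3.1736 + 3.2174) = (4.8953, 6.3910)
End effector: (4.8953, 6.3910)

Answer: 4.8953 6.3910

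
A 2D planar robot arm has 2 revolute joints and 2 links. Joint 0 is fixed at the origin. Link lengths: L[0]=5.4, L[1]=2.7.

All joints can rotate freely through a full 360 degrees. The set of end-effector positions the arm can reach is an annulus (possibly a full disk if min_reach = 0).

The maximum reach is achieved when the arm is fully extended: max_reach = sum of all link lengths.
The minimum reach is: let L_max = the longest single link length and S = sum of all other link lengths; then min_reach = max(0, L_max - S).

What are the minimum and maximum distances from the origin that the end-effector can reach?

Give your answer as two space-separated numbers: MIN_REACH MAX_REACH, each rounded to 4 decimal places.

Answer: 2.7000 8.1000

Derivation:
Link lengths: [5.4, 2.7]
max_reach = 5.4 + 2.7 = 8.1
L_max = max([5.4, 2.7]) = 5.4
S (sum of others) = 8.1 - 5.4 = 2.7
min_reach = max(0, 5.4 - 2.7) = max(0, 2.7) = 2.7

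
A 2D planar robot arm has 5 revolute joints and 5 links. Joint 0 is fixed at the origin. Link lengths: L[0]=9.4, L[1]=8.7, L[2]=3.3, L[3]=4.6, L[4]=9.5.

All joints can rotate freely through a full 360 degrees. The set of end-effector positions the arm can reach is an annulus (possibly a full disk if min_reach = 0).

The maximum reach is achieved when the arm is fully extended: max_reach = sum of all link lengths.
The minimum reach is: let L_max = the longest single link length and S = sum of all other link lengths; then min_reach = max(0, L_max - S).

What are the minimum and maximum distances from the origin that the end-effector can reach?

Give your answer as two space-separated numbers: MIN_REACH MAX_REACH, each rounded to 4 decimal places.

Link lengths: [9.4, 8.7, 3.3, 4.6, 9.5]
max_reach = 9.4 + 8.7 + 3.3 + 4.6 + 9.5 = 35.5
L_max = max([9.4, 8.7, 3.3, 4.6, 9.5]) = 9.5
S (sum of others) = 35.5 - 9.5 = 26
min_reach = max(0, 9.5 - 26) = max(0, -16.5) = 0

Answer: 0.0000 35.5000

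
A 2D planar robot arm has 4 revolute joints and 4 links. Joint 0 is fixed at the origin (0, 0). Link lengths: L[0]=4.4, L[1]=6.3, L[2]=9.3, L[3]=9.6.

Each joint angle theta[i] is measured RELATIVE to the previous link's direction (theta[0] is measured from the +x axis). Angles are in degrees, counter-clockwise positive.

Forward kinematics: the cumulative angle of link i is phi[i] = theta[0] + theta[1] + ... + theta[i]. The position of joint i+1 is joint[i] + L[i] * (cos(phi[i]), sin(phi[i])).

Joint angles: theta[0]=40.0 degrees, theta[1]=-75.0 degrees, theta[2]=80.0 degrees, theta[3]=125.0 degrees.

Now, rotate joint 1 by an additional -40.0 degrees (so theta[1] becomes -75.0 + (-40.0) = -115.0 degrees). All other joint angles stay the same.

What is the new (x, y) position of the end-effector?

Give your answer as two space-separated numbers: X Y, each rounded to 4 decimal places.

joint[0] = (0.0000, 0.0000)  (base)
link 0: phi[0] = 40 = 40 deg
  cos(40 deg) = 0.7660, sin(40 deg) = 0.6428
  joint[1] = (0.0000, 0.0000) + 4.4 * (0.7660, 0.6428) = (0.0000 + 3.3706, 0.0000 + 2.8283) = (3.3706, 2.8283)
link 1: phi[1] = 40 + -115 = -75 deg
  cos(-75 deg) = 0.2588, sin(-75 deg) = -0.9659
  joint[2] = (3.3706, 2.8283) + 6.3 * (0.2588, -0.9659) = (3.3706 + 1.6306, 2.8283 + -6.0853) = (5.0012, -3.2571)
link 2: phi[2] = 40 + -115 + 80 = 5 deg
  cos(5 deg) = 0.9962, sin(5 deg) = 0.0872
  joint[3] = (5.0012, -3.2571) + 9.3 * (0.9962, 0.0872) = (5.0012 + 9.2646, -3.2571 + 0.8105) = (14.2658, -2.4465)
link 3: phi[3] = 40 + -115 + 80 + 125 = 130 deg
  cos(130 deg) = -0.6428, sin(130 deg) = 0.7660
  joint[4] = (14.2658, -2.4465) + 9.6 * (-0.6428, 0.7660) = (14.2658 + -6.1708, -2.4465 + 7.3540) = (8.0950, 4.9075)
End effector: (8.0950, 4.9075)

Answer: 8.0950 4.9075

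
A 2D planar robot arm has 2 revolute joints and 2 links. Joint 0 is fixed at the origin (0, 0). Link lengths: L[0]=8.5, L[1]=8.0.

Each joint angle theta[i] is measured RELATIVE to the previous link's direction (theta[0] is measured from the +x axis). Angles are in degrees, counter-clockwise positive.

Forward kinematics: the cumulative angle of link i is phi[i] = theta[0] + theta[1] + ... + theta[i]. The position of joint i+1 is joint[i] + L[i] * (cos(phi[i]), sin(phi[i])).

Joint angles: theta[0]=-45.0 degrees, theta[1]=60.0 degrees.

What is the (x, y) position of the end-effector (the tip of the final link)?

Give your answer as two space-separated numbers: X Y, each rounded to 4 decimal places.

Answer: 13.7378 -3.9399

Derivation:
joint[0] = (0.0000, 0.0000)  (base)
link 0: phi[0] = -45 = -45 deg
  cos(-45 deg) = 0.7071, sin(-45 deg) = -0.7071
  joint[1] = (0.0000, 0.0000) + 8.5 * (0.7071, -0.7071) = (0.0000 + 6.0104, 0.0000 + -6.0104) = (6.0104, -6.0104)
link 1: phi[1] = -45 + 60 = 15 deg
  cos(15 deg) = 0.9659, sin(15 deg) = 0.2588
  joint[2] = (6.0104, -6.0104) + 8 * (0.9659, 0.2588) = (6.0104 + 7.7274, -6.0104 + 2.0706) = (13.7378, -3.9399)
End effector: (13.7378, -3.9399)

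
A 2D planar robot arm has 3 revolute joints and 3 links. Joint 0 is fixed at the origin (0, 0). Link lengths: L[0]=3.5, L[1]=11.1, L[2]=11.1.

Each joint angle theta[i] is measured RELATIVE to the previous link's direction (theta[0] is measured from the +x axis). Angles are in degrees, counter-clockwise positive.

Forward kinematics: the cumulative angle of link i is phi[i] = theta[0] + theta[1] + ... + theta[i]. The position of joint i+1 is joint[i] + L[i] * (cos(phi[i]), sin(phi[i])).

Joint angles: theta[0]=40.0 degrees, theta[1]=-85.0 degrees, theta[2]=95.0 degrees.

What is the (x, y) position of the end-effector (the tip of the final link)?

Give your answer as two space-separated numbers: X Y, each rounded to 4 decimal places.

Answer: 17.6650 2.9040

Derivation:
joint[0] = (0.0000, 0.0000)  (base)
link 0: phi[0] = 40 = 40 deg
  cos(40 deg) = 0.7660, sin(40 deg) = 0.6428
  joint[1] = (0.0000, 0.0000) + 3.5 * (0.7660, 0.6428) = (0.0000 + 2.6812, 0.0000 + 2.2498) = (2.6812, 2.2498)
link 1: phi[1] = 40 + -85 = -45 deg
  cos(-45 deg) = 0.7071, sin(-45 deg) = -0.7071
  joint[2] = (2.6812, 2.2498) + 11.1 * (0.7071, -0.7071) = (2.6812 + 7.8489, 2.2498 + -7.8489) = (10.5300, -5.5991)
link 2: phi[2] = 40 + -85 + 95 = 50 deg
  cos(50 deg) = 0.6428, sin(50 deg) = 0.7660
  joint[3] = (10.5300, -5.5991) + 11.1 * (0.6428, 0.7660) = (10.5300 + 7.1349, -5.5991 + 8.5031) = (17.6650, 2.9040)
End effector: (17.6650, 2.9040)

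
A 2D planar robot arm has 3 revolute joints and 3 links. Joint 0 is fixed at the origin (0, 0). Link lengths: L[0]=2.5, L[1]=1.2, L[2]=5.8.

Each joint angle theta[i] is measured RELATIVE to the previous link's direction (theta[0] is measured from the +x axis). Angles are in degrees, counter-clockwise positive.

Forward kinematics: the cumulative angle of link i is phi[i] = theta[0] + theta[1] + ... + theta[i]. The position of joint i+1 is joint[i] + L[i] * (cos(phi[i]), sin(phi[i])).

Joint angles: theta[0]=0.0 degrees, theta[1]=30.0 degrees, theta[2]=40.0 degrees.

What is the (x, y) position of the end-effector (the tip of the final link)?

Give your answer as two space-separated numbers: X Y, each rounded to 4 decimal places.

joint[0] = (0.0000, 0.0000)  (base)
link 0: phi[0] = 0 = 0 deg
  cos(0 deg) = 1.0000, sin(0 deg) = 0.0000
  joint[1] = (0.0000, 0.0000) + 2.5 * (1.0000, 0.0000) = (0.0000 + 2.5000, 0.0000 + 0.0000) = (2.5000, 0.0000)
link 1: phi[1] = 0 + 30 = 30 deg
  cos(30 deg) = 0.8660, sin(30 deg) = 0.5000
  joint[2] = (2.5000, 0.0000) + 1.2 * (0.8660, 0.5000) = (2.5000 + 1.0392, 0.0000 + 0.6000) = (3.5392, 0.6000)
link 2: phi[2] = 0 + 30 + 40 = 70 deg
  cos(70 deg) = 0.3420, sin(70 deg) = 0.9397
  joint[3] = (3.5392, 0.6000) + 5.8 * (0.3420, 0.9397) = (3.5392 + 1.9837, 0.6000 + 5.4502) = (5.5229, 6.0502)
End effector: (5.5229, 6.0502)

Answer: 5.5229 6.0502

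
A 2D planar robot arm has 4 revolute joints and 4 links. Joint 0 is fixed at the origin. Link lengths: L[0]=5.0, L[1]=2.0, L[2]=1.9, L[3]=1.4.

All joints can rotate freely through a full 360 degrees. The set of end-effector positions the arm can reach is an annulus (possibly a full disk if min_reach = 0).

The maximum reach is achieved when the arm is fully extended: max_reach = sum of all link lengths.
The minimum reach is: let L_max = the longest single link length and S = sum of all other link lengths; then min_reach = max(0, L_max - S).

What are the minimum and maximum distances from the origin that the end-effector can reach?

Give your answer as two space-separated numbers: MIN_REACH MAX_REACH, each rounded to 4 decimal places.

Link lengths: [5.0, 2.0, 1.9, 1.4]
max_reach = 5 + 2 + 1.9 + 1.4 = 10.3
L_max = max([5.0, 2.0, 1.9, 1.4]) = 5
S (sum of others) = 10.3 - 5 = 5.3
min_reach = max(0, 5 - 5.3) = max(0, -0.3) = 0

Answer: 0.0000 10.3000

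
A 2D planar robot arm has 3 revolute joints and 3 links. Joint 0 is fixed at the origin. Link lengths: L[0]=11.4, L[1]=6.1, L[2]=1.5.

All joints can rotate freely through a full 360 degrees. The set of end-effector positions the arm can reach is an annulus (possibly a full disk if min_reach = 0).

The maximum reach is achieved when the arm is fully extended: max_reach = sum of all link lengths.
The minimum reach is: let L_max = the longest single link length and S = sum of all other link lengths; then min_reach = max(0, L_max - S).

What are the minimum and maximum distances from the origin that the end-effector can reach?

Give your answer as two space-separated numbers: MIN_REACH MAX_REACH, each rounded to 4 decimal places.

Link lengths: [11.4, 6.1, 1.5]
max_reach = 11.4 + 6.1 + 1.5 = 19
L_max = max([11.4, 6.1, 1.5]) = 11.4
S (sum of others) = 19 - 11.4 = 7.6
min_reach = max(0, 11.4 - 7.6) = max(0, 3.8) = 3.8

Answer: 3.8000 19.0000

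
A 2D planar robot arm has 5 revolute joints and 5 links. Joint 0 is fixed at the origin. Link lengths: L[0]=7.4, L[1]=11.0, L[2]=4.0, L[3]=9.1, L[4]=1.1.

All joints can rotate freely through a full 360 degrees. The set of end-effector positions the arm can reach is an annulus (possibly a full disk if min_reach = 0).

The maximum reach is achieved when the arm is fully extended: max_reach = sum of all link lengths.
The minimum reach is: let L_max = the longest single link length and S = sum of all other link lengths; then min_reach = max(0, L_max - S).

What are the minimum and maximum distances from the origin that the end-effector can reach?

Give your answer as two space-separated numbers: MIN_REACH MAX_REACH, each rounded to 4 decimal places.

Link lengths: [7.4, 11.0, 4.0, 9.1, 1.1]
max_reach = 7.4 + 11 + 4 + 9.1 + 1.1 = 32.6
L_max = max([7.4, 11.0, 4.0, 9.1, 1.1]) = 11
S (sum of others) = 32.6 - 11 = 21.6
min_reach = max(0, 11 - 21.6) = max(0, -10.6) = 0

Answer: 0.0000 32.6000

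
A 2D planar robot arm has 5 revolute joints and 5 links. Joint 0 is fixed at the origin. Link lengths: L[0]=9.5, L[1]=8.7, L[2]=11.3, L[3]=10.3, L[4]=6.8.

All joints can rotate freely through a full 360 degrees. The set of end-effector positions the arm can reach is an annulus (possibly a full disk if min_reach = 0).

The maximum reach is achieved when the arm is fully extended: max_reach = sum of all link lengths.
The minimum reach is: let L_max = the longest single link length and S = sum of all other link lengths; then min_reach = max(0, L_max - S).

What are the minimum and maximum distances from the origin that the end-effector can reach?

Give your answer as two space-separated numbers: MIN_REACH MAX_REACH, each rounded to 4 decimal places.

Answer: 0.0000 46.6000

Derivation:
Link lengths: [9.5, 8.7, 11.3, 10.3, 6.8]
max_reach = 9.5 + 8.7 + 11.3 + 10.3 + 6.8 = 46.6
L_max = max([9.5, 8.7, 11.3, 10.3, 6.8]) = 11.3
S (sum of others) = 46.6 - 11.3 = 35.3
min_reach = max(0, 11.3 - 35.3) = max(0, -24) = 0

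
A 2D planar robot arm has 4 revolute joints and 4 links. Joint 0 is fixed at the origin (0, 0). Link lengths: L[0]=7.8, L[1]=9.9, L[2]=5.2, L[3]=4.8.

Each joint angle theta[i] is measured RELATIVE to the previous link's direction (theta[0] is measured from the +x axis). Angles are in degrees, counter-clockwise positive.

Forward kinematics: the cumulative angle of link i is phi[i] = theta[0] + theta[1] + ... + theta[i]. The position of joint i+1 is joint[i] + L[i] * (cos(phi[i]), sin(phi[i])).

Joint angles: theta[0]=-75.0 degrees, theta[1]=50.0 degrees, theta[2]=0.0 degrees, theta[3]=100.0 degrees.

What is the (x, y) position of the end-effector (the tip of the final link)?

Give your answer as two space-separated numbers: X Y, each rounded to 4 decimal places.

Answer: 16.9464 -9.2793

Derivation:
joint[0] = (0.0000, 0.0000)  (base)
link 0: phi[0] = -75 = -75 deg
  cos(-75 deg) = 0.2588, sin(-75 deg) = -0.9659
  joint[1] = (0.0000, 0.0000) + 7.8 * (0.2588, -0.9659) = (0.0000 + 2.0188, 0.0000 + -7.5342) = (2.0188, -7.5342)
link 1: phi[1] = -75 + 50 = -25 deg
  cos(-25 deg) = 0.9063, sin(-25 deg) = -0.4226
  joint[2] = (2.0188, -7.5342) + 9.9 * (0.9063, -0.4226) = (2.0188 + 8.9724, -7.5342 + -4.1839) = (10.9912, -11.7181)
link 2: phi[2] = -75 + 50 + 0 = -25 deg
  cos(-25 deg) = 0.9063, sin(-25 deg) = -0.4226
  joint[3] = (10.9912, -11.7181) + 5.2 * (0.9063, -0.4226) = (10.9912 + 4.7128, -11.7181 + -2.1976) = (15.7040, -13.9158)
link 3: phi[3] = -75 + 50 + 0 + 100 = 75 deg
  cos(75 deg) = 0.2588, sin(75 deg) = 0.9659
  joint[4] = (15.7040, -13.9158) + 4.8 * (0.2588, 0.9659) = (15.7040 + 1.2423, -13.9158 + 4.6364) = (16.9464, -9.2793)
End effector: (16.9464, -9.2793)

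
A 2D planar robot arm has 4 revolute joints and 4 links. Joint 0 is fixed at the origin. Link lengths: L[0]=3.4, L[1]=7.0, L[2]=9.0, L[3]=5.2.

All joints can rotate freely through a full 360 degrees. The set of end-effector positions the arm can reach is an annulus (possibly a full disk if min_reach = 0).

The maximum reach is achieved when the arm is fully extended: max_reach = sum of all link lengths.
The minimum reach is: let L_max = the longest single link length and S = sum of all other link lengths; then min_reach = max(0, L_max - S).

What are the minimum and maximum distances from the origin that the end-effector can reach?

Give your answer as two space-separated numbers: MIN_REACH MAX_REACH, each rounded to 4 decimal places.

Link lengths: [3.4, 7.0, 9.0, 5.2]
max_reach = 3.4 + 7 + 9 + 5.2 = 24.6
L_max = max([3.4, 7.0, 9.0, 5.2]) = 9
S (sum of others) = 24.6 - 9 = 15.6
min_reach = max(0, 9 - 15.6) = max(0, -6.6) = 0

Answer: 0.0000 24.6000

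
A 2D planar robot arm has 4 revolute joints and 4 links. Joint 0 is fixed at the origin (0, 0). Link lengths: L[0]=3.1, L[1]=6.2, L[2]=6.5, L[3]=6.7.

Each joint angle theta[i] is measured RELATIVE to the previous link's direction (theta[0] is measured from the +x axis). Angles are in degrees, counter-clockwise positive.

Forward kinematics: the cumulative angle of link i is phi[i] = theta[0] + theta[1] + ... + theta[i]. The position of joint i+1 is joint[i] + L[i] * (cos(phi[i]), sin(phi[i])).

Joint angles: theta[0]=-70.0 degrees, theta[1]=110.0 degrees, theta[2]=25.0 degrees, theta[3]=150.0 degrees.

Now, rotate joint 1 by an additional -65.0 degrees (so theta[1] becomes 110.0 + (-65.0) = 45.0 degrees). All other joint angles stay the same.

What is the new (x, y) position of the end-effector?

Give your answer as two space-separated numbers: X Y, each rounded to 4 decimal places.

Answer: 7.3770 -2.1833

Derivation:
joint[0] = (0.0000, 0.0000)  (base)
link 0: phi[0] = -70 = -70 deg
  cos(-70 deg) = 0.3420, sin(-70 deg) = -0.9397
  joint[1] = (0.0000, 0.0000) + 3.1 * (0.3420, -0.9397) = (0.0000 + 1.0603, 0.0000 + -2.9130) = (1.0603, -2.9130)
link 1: phi[1] = -70 + 45 = -25 deg
  cos(-25 deg) = 0.9063, sin(-25 deg) = -0.4226
  joint[2] = (1.0603, -2.9130) + 6.2 * (0.9063, -0.4226) = (1.0603 + 5.6191, -2.9130 + -2.6202) = (6.6794, -5.5333)
link 2: phi[2] = -70 + 45 + 25 = 0 deg
  cos(0 deg) = 1.0000, sin(0 deg) = 0.0000
  joint[3] = (6.6794, -5.5333) + 6.5 * (1.0000, 0.0000) = (6.6794 + 6.5000, -5.5333 + 0.0000) = (13.1794, -5.5333)
link 3: phi[3] = -70 + 45 + 25 + 150 = 150 deg
  cos(150 deg) = -0.8660, sin(150 deg) = 0.5000
  joint[4] = (13.1794, -5.5333) + 6.7 * (-0.8660, 0.5000) = (13.1794 + -5.8024, -5.5333 + 3.3500) = (7.3770, -2.1833)
End effector: (7.3770, -2.1833)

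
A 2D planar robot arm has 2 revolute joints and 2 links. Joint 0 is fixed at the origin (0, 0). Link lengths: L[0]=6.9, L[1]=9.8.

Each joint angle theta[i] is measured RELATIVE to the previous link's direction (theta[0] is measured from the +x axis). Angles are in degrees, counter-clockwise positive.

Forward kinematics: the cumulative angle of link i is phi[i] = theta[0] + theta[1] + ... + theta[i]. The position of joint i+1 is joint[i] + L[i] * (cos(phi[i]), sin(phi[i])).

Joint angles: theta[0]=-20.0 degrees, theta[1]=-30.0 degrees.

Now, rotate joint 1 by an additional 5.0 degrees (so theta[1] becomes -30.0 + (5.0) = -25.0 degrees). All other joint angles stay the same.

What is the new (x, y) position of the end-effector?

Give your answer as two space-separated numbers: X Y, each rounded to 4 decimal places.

Answer: 13.4135 -9.2896

Derivation:
joint[0] = (0.0000, 0.0000)  (base)
link 0: phi[0] = -20 = -20 deg
  cos(-20 deg) = 0.9397, sin(-20 deg) = -0.3420
  joint[1] = (0.0000, 0.0000) + 6.9 * (0.9397, -0.3420) = (0.0000 + 6.4839, 0.0000 + -2.3599) = (6.4839, -2.3599)
link 1: phi[1] = -20 + -25 = -45 deg
  cos(-45 deg) = 0.7071, sin(-45 deg) = -0.7071
  joint[2] = (6.4839, -2.3599) + 9.8 * (0.7071, -0.7071) = (6.4839 + 6.9296, -2.3599 + -6.9296) = (13.4135, -9.2896)
End effector: (13.4135, -9.2896)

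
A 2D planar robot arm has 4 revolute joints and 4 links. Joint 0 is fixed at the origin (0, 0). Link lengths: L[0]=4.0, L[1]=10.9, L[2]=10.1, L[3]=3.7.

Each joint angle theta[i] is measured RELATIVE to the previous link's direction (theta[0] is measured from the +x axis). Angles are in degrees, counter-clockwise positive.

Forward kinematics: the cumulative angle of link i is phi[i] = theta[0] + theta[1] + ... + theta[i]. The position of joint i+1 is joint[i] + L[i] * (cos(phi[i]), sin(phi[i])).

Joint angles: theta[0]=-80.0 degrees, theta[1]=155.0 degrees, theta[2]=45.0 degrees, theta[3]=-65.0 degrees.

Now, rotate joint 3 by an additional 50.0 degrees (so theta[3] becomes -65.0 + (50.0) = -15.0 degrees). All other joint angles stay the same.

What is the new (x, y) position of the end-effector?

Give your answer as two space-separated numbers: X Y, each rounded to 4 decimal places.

joint[0] = (0.0000, 0.0000)  (base)
link 0: phi[0] = -80 = -80 deg
  cos(-80 deg) = 0.1736, sin(-80 deg) = -0.9848
  joint[1] = (0.0000, 0.0000) + 4 * (0.1736, -0.9848) = (0.0000 + 0.6946, 0.0000 + -3.9392) = (0.6946, -3.9392)
link 1: phi[1] = -80 + 155 = 75 deg
  cos(75 deg) = 0.2588, sin(75 deg) = 0.9659
  joint[2] = (0.6946, -3.9392) + 10.9 * (0.2588, 0.9659) = (0.6946 + 2.8211, -3.9392 + 10.5286) = (3.5157, 6.5894)
link 2: phi[2] = -80 + 155 + 45 = 120 deg
  cos(120 deg) = -0.5000, sin(120 deg) = 0.8660
  joint[3] = (3.5157, 6.5894) + 10.1 * (-0.5000, 0.8660) = (3.5157 + -5.0500, 6.5894 + 8.7469) = (-1.5343, 15.3362)
link 3: phi[3] = -80 + 155 + 45 + -15 = 105 deg
  cos(105 deg) = -0.2588, sin(105 deg) = 0.9659
  joint[4] = (-1.5343, 15.3362) + 3.7 * (-0.2588, 0.9659) = (-1.5343 + -0.9576, 15.3362 + 3.5739) = (-2.4919, 18.9101)
End effector: (-2.4919, 18.9101)

Answer: -2.4919 18.9101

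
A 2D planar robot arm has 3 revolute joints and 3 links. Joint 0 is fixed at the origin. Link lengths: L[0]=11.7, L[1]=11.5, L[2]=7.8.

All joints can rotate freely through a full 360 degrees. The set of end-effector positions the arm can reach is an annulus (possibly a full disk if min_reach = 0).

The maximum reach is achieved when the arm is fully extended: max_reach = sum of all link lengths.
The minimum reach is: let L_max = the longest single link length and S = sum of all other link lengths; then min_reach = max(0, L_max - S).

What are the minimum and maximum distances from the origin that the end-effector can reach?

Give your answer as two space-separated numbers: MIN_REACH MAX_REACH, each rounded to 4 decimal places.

Link lengths: [11.7, 11.5, 7.8]
max_reach = 11.7 + 11.5 + 7.8 = 31
L_max = max([11.7, 11.5, 7.8]) = 11.7
S (sum of others) = 31 - 11.7 = 19.3
min_reach = max(0, 11.7 - 19.3) = max(0, -7.6) = 0

Answer: 0.0000 31.0000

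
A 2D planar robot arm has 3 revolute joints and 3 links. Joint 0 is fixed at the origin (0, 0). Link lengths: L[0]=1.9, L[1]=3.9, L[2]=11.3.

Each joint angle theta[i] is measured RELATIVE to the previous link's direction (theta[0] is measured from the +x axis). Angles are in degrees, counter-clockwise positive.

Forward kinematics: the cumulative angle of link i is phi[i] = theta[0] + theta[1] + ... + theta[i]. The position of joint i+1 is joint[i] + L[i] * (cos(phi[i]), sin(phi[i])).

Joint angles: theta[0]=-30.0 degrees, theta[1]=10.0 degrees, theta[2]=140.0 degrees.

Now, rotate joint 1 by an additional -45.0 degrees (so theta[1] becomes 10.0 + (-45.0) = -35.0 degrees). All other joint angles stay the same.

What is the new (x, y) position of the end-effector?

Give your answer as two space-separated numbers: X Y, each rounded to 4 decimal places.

joint[0] = (0.0000, 0.0000)  (base)
link 0: phi[0] = -30 = -30 deg
  cos(-30 deg) = 0.8660, sin(-30 deg) = -0.5000
  joint[1] = (0.0000, 0.0000) + 1.9 * (0.8660, -0.5000) = (0.0000 + 1.6454, 0.0000 + -0.9500) = (1.6454, -0.9500)
link 1: phi[1] = -30 + -35 = -65 deg
  cos(-65 deg) = 0.4226, sin(-65 deg) = -0.9063
  joint[2] = (1.6454, -0.9500) + 3.9 * (0.4226, -0.9063) = (1.6454 + 1.6482, -0.9500 + -3.5346) = (3.2937, -4.4846)
link 2: phi[2] = -30 + -35 + 140 = 75 deg
  cos(75 deg) = 0.2588, sin(75 deg) = 0.9659
  joint[3] = (3.2937, -4.4846) + 11.3 * (0.2588, 0.9659) = (3.2937 + 2.9247, -4.4846 + 10.9150) = (6.2183, 6.4304)
End effector: (6.2183, 6.4304)

Answer: 6.2183 6.4304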